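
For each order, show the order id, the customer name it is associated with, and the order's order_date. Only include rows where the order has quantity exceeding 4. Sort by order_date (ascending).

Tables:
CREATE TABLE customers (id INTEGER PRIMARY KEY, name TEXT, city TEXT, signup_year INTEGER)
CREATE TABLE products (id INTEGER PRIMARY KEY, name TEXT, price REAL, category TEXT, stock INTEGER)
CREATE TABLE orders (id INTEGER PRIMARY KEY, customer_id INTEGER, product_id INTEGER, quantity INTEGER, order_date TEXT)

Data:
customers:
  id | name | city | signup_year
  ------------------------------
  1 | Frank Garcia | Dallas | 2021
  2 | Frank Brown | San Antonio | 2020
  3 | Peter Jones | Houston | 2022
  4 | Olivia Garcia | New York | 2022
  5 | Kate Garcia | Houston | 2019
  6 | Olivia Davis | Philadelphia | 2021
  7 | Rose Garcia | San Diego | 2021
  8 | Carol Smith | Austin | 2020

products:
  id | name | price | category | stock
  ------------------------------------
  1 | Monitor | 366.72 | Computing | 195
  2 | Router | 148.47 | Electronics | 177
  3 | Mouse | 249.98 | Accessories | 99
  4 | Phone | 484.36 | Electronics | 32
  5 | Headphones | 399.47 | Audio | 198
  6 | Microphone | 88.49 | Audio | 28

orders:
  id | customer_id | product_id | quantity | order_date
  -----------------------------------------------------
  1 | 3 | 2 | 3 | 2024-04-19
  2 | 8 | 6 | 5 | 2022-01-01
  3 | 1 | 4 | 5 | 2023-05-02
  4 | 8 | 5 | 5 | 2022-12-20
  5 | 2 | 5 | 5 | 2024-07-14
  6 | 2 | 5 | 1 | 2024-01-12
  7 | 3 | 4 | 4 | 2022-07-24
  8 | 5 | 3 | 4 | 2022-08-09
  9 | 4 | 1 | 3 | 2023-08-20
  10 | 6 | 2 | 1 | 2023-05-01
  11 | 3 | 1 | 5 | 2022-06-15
SELECT c.id, p.name AS customer, c.order_date FROM orders c JOIN customers p ON c.customer_id = p.id WHERE c.quantity > 4 ORDER BY c.order_date ASC

Execution result:
id | customer | order_date
2 | Carol Smith | 2022-01-01
11 | Peter Jones | 2022-06-15
4 | Carol Smith | 2022-12-20
3 | Frank Garcia | 2023-05-02
5 | Frank Brown | 2024-07-14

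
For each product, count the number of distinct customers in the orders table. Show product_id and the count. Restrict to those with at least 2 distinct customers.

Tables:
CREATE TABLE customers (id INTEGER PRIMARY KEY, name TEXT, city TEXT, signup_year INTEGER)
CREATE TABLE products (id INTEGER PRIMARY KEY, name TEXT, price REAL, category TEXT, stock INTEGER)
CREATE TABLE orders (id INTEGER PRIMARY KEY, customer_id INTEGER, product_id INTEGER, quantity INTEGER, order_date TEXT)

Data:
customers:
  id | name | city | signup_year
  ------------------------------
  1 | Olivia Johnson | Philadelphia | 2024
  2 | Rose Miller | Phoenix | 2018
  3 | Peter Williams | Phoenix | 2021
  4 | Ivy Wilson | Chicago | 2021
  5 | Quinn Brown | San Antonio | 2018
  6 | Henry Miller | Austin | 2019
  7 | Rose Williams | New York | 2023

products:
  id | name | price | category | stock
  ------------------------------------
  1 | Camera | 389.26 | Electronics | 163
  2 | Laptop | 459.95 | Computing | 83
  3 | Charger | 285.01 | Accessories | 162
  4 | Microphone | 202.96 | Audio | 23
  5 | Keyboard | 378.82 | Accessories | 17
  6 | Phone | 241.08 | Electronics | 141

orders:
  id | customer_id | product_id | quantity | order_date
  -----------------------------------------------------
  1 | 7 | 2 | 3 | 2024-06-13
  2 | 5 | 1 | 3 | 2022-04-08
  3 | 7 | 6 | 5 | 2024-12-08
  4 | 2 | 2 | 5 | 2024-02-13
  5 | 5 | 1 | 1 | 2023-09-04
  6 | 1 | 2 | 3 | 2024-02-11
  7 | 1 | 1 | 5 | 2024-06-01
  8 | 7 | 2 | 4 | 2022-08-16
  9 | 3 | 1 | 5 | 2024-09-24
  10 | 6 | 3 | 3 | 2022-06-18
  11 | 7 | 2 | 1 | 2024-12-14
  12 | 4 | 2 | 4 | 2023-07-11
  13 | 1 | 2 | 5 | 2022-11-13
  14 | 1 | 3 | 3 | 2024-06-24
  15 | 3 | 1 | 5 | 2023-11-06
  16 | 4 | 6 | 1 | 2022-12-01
SELECT product_id, COUNT(DISTINCT customer_id) AS distinct_customer_count FROM orders GROUP BY product_id HAVING COUNT(DISTINCT customer_id) >= 2

Execution result:
product_id | distinct_customer_count
1 | 3
2 | 4
3 | 2
6 | 2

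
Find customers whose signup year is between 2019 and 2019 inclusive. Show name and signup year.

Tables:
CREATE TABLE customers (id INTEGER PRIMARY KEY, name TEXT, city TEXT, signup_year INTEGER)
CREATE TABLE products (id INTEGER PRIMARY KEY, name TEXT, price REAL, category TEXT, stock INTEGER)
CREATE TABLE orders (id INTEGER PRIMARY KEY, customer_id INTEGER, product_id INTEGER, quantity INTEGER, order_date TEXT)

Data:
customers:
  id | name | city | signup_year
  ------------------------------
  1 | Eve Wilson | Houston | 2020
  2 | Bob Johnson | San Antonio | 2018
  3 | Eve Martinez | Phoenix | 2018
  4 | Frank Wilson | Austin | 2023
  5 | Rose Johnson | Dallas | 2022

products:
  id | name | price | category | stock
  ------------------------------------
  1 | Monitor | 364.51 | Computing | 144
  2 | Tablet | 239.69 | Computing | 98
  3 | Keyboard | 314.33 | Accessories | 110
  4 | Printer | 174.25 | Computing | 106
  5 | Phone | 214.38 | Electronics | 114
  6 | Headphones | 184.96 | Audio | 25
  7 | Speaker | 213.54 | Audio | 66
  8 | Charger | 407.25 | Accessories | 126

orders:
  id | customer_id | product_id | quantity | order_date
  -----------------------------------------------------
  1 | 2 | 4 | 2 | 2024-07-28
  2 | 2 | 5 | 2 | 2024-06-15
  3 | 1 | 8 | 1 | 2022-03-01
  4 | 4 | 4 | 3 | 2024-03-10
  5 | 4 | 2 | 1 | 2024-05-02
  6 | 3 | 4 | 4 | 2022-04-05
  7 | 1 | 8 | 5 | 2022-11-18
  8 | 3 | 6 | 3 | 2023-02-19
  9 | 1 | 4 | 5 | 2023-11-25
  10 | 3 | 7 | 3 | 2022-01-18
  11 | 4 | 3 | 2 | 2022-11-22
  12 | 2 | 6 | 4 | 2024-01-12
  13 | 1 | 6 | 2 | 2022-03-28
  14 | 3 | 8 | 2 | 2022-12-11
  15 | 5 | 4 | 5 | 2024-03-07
SELECT name, signup_year FROM customers WHERE signup_year BETWEEN 2019 AND 2019

Execution result:
(no rows)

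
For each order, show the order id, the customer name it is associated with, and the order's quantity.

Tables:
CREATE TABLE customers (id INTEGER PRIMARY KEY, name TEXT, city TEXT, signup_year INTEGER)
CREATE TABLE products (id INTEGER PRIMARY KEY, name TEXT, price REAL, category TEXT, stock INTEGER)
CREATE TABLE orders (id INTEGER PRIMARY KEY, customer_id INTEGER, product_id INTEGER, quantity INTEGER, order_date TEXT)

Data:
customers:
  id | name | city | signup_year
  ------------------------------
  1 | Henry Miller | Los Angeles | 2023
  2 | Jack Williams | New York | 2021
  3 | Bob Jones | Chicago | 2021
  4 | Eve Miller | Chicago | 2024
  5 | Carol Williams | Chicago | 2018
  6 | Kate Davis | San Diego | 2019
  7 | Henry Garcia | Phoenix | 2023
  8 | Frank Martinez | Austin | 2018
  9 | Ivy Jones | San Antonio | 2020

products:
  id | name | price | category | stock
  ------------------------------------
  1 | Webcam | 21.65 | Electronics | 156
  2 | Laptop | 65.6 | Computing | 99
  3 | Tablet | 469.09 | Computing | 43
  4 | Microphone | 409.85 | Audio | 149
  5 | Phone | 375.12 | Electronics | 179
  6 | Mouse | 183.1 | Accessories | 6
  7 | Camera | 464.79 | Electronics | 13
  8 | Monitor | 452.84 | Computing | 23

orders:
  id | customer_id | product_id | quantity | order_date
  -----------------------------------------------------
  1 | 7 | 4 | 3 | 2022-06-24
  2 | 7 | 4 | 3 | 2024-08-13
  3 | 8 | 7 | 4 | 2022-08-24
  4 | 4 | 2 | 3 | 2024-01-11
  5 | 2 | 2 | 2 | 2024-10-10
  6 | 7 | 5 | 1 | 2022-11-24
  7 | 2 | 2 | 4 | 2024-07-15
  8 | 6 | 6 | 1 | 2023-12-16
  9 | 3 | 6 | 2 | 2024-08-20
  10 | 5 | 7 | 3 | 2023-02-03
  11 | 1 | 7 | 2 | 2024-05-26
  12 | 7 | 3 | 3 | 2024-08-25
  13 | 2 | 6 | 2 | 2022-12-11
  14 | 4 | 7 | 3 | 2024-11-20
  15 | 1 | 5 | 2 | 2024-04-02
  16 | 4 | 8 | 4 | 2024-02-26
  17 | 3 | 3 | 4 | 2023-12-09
SELECT c.id, p.name AS customer, c.quantity FROM orders c JOIN customers p ON c.customer_id = p.id

Execution result:
id | customer | quantity
1 | Henry Garcia | 3
2 | Henry Garcia | 3
3 | Frank Martinez | 4
4 | Eve Miller | 3
5 | Jack Williams | 2
6 | Henry Garcia | 1
7 | Jack Williams | 4
8 | Kate Davis | 1
9 | Bob Jones | 2
10 | Carol Williams | 3
11 | Henry Miller | 2
12 | Henry Garcia | 3
13 | Jack Williams | 2
14 | Eve Miller | 3
15 | Henry Miller | 2
16 | Eve Miller | 4
17 | Bob Jones | 4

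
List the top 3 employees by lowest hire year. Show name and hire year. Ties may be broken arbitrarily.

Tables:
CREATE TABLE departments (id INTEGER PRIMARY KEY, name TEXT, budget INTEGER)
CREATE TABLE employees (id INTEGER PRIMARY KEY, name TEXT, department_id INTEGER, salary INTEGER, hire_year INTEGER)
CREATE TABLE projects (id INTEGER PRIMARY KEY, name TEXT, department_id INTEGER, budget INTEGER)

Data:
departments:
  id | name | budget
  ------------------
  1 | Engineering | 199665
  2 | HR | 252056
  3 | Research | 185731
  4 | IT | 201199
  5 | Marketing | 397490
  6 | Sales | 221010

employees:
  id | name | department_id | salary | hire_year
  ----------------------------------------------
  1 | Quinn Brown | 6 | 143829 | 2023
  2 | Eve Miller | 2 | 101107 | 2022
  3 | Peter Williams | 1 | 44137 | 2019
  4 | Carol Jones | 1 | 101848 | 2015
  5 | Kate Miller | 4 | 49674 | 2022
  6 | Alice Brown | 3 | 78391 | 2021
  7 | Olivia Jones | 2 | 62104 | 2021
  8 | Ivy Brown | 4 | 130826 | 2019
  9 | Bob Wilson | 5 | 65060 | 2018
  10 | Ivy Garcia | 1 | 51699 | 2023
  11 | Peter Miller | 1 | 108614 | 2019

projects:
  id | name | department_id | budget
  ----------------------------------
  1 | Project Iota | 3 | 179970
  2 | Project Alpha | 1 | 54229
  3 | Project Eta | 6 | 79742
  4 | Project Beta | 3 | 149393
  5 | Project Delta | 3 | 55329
SELECT name, hire_year FROM employees ORDER BY hire_year ASC LIMIT 3

Execution result:
name | hire_year
Carol Jones | 2015
Bob Wilson | 2018
Peter Williams | 2019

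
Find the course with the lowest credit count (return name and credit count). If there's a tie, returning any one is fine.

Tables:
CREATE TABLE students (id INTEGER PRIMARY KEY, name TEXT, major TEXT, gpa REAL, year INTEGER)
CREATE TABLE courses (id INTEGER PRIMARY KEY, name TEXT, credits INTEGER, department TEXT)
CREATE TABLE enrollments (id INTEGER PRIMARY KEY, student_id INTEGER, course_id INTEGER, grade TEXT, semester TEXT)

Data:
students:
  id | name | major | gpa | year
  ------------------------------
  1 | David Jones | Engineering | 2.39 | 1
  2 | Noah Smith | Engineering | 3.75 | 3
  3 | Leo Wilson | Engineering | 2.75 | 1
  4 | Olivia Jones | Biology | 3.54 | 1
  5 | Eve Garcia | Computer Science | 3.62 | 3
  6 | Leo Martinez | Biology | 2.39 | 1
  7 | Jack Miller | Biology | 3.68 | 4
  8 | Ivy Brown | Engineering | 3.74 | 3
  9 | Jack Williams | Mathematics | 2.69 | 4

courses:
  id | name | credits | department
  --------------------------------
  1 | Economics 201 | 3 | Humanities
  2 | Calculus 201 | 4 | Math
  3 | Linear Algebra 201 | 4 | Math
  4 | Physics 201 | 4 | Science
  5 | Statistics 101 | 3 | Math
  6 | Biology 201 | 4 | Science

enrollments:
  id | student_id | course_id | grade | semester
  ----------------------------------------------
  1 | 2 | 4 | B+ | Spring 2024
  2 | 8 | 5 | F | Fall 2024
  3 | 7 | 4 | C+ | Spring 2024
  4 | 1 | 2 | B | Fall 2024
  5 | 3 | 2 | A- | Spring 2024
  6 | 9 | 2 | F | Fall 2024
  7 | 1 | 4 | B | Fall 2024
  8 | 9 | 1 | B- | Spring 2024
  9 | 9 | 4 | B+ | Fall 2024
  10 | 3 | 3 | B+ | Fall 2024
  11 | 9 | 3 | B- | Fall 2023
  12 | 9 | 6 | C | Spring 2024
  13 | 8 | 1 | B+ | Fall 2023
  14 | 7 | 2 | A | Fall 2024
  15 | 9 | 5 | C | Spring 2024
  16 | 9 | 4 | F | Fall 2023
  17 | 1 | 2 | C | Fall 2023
SELECT name, credits FROM courses ORDER BY credits ASC LIMIT 1

Execution result:
name | credits
Economics 201 | 3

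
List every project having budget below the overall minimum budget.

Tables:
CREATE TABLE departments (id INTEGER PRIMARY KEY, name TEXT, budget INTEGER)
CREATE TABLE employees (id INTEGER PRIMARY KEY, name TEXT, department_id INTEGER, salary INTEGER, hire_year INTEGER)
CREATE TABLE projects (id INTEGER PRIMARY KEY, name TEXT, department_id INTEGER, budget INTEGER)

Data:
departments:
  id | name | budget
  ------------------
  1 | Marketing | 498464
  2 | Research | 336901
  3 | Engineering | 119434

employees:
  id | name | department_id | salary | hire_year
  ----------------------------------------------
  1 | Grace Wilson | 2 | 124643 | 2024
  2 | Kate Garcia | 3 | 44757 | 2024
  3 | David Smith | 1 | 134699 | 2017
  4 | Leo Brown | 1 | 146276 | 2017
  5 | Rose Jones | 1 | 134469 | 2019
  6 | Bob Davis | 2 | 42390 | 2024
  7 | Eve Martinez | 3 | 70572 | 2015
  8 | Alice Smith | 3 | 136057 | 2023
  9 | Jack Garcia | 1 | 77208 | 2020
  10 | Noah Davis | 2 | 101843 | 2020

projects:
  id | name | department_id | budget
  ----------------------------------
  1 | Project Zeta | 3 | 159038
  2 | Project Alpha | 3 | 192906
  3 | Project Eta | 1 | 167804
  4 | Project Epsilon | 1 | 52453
SELECT name, budget FROM projects WHERE budget < (SELECT MIN(budget) FROM projects)

Execution result:
(no rows)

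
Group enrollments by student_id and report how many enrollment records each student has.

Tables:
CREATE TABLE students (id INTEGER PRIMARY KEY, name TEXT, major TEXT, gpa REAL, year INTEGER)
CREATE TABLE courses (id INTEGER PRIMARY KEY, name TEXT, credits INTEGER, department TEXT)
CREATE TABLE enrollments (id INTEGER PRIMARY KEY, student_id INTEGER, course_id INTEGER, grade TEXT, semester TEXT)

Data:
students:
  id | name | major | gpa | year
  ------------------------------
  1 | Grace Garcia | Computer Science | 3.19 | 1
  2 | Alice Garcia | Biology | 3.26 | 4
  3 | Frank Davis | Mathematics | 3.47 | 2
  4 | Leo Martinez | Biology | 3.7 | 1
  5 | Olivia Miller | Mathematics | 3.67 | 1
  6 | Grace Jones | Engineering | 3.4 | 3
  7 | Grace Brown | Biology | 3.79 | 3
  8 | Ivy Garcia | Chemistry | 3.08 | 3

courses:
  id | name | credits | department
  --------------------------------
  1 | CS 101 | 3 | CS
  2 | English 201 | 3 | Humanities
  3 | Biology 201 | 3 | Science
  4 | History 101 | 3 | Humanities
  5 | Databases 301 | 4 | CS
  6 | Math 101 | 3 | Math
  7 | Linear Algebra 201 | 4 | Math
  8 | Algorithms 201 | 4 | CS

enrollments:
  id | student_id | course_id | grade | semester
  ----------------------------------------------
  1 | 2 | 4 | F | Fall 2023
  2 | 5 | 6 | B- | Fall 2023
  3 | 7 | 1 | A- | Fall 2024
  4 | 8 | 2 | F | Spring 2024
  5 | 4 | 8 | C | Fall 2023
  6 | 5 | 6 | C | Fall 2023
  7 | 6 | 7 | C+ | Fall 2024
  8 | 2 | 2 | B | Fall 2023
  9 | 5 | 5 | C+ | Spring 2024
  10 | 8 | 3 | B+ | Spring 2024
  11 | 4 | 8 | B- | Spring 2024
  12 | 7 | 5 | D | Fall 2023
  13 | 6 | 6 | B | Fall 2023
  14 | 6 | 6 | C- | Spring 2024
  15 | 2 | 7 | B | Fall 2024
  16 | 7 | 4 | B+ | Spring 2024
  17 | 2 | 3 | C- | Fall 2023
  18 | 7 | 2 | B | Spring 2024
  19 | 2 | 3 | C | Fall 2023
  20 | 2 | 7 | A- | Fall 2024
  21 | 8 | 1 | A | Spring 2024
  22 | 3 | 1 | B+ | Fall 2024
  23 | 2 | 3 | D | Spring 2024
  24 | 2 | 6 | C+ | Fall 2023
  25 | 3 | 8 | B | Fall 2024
SELECT student_id, COUNT(*) AS enrollment_count FROM enrollments GROUP BY student_id

Execution result:
student_id | enrollment_count
2 | 8
3 | 2
4 | 2
5 | 3
6 | 3
7 | 4
8 | 3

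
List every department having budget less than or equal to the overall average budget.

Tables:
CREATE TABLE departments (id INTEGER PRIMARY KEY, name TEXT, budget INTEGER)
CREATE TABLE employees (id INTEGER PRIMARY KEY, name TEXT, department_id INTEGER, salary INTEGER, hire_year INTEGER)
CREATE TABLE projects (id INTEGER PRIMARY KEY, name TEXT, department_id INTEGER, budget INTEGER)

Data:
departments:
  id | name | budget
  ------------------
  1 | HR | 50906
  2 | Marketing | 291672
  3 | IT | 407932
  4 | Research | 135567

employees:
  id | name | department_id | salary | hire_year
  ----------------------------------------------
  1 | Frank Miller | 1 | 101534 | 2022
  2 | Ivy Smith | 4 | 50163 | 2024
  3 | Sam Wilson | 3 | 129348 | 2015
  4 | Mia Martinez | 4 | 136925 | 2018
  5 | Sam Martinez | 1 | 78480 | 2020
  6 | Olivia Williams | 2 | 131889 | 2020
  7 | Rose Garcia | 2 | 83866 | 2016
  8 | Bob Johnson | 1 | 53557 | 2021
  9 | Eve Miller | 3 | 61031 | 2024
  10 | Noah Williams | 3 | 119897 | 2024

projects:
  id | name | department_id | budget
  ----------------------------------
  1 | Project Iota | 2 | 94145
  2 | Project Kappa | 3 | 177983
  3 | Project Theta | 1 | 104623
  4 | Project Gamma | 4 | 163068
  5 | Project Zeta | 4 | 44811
SELECT name, budget FROM departments WHERE budget <= (SELECT AVG(budget) FROM departments)

Execution result:
name | budget
HR | 50906
Research | 135567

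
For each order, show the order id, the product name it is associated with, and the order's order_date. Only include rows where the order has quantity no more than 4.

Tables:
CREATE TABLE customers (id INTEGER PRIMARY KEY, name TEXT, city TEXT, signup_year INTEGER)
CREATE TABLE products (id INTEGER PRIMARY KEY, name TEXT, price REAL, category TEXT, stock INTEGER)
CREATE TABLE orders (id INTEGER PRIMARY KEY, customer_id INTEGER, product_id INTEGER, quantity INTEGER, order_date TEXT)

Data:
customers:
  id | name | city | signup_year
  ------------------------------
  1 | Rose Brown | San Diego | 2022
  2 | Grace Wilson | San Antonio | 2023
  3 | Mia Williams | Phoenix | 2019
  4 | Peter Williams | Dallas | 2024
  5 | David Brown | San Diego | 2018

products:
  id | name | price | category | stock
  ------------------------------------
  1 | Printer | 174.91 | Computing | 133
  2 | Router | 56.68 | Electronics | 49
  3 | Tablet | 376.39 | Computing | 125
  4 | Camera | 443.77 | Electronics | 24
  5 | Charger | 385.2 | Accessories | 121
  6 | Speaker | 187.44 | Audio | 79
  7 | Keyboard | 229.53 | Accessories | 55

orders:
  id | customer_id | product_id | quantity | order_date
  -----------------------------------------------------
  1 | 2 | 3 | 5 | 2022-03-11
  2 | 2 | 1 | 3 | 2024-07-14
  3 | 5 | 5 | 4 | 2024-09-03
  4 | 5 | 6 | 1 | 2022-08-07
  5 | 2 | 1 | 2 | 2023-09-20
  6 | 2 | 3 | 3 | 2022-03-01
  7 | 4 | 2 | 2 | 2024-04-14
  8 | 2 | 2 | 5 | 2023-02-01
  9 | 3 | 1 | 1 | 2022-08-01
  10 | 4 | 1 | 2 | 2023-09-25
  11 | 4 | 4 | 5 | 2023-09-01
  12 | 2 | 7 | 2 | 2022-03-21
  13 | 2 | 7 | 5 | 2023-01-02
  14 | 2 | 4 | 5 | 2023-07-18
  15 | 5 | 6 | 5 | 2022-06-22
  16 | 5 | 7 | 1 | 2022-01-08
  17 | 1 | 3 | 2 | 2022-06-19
SELECT c.id, p.name AS product, c.order_date FROM orders c JOIN products p ON c.product_id = p.id WHERE c.quantity <= 4

Execution result:
id | product | order_date
2 | Printer | 2024-07-14
3 | Charger | 2024-09-03
4 | Speaker | 2022-08-07
5 | Printer | 2023-09-20
6 | Tablet | 2022-03-01
7 | Router | 2024-04-14
9 | Printer | 2022-08-01
10 | Printer | 2023-09-25
12 | Keyboard | 2022-03-21
16 | Keyboard | 2022-01-08
17 | Tablet | 2022-06-19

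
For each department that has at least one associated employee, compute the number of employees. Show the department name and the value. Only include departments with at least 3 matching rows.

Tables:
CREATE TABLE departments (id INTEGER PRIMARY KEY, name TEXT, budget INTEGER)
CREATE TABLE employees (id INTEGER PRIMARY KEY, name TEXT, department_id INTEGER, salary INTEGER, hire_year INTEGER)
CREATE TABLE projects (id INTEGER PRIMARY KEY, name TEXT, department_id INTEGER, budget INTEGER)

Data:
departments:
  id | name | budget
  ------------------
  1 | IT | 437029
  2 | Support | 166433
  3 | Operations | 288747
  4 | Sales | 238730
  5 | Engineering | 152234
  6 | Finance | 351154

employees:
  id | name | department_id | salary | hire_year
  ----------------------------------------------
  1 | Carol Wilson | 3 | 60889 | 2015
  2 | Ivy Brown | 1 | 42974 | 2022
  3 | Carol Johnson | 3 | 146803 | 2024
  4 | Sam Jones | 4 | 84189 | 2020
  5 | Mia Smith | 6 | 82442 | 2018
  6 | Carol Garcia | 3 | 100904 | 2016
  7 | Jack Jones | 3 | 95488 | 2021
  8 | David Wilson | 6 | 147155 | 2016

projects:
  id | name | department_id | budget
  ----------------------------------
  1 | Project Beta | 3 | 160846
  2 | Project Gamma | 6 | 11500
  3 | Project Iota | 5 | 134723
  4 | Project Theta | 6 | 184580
SELECT p.name, COUNT(*) AS n FROM employees c JOIN departments p ON c.department_id = p.id GROUP BY p.id, p.name HAVING COUNT(*) >= 3

Execution result:
name | n
Operations | 4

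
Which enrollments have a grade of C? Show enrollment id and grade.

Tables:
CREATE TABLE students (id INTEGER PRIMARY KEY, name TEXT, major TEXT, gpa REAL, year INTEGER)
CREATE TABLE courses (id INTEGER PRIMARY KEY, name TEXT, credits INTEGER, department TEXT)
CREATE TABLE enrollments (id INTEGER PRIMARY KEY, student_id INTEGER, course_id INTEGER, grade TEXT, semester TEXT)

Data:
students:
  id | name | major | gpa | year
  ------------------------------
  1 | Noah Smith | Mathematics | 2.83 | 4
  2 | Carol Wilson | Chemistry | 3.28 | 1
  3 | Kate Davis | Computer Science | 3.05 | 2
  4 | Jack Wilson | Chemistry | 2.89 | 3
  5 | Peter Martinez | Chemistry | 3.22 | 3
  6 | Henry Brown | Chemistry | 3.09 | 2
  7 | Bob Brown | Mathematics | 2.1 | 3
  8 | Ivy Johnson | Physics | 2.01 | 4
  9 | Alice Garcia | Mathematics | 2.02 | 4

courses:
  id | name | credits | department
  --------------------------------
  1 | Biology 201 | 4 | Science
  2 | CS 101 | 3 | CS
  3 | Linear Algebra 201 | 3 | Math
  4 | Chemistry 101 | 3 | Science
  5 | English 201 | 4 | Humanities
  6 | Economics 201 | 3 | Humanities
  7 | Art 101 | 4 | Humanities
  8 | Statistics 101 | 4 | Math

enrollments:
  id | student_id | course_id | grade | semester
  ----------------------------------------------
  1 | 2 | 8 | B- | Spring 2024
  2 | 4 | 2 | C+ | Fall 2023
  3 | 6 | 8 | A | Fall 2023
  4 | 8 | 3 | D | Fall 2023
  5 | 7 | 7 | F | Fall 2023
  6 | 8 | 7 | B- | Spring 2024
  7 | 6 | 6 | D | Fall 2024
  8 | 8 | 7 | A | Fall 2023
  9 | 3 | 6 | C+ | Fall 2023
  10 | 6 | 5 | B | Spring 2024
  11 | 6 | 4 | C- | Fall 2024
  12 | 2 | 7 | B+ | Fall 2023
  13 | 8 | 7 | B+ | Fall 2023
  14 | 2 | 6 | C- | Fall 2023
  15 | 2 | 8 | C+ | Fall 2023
SELECT id, grade FROM enrollments WHERE grade = 'C'

Execution result:
(no rows)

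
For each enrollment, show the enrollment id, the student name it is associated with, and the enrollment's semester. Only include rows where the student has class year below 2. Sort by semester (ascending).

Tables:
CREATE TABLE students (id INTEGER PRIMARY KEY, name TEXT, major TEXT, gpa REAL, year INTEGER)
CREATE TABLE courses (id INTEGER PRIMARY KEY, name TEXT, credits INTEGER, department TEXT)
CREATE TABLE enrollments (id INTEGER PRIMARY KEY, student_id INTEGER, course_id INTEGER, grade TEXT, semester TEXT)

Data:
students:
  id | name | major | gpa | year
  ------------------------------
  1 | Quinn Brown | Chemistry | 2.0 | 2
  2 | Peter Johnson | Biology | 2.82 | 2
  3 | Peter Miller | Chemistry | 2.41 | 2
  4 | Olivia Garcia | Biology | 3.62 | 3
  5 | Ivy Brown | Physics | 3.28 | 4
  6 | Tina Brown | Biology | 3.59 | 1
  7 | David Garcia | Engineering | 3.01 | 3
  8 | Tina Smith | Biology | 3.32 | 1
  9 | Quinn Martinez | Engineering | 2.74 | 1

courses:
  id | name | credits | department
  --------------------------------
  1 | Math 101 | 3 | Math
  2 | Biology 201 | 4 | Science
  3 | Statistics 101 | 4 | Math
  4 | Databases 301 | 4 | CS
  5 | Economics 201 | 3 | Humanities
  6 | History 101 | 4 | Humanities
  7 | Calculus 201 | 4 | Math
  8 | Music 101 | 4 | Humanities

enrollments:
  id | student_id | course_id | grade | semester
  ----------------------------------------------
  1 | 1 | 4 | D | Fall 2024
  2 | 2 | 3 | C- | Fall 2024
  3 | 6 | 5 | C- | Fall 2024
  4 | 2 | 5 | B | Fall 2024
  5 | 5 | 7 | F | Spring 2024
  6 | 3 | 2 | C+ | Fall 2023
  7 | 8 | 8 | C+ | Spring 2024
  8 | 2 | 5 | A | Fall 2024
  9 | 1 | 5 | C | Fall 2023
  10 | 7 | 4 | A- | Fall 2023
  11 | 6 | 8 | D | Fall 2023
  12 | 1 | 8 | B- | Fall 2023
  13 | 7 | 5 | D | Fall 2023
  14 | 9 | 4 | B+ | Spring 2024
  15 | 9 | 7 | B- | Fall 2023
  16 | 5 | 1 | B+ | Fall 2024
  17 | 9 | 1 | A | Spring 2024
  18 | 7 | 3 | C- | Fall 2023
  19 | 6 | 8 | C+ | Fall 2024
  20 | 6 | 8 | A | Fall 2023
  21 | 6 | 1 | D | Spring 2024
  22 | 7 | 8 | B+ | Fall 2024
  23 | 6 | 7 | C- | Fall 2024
SELECT c.id, p.name AS student, c.semester FROM enrollments c JOIN students p ON c.student_id = p.id WHERE p.year < 2 ORDER BY c.semester ASC

Execution result:
id | student | semester
11 | Tina Brown | Fall 2023
15 | Quinn Martinez | Fall 2023
20 | Tina Brown | Fall 2023
3 | Tina Brown | Fall 2024
19 | Tina Brown | Fall 2024
23 | Tina Brown | Fall 2024
7 | Tina Smith | Spring 2024
14 | Quinn Martinez | Spring 2024
17 | Quinn Martinez | Spring 2024
21 | Tina Brown | Spring 2024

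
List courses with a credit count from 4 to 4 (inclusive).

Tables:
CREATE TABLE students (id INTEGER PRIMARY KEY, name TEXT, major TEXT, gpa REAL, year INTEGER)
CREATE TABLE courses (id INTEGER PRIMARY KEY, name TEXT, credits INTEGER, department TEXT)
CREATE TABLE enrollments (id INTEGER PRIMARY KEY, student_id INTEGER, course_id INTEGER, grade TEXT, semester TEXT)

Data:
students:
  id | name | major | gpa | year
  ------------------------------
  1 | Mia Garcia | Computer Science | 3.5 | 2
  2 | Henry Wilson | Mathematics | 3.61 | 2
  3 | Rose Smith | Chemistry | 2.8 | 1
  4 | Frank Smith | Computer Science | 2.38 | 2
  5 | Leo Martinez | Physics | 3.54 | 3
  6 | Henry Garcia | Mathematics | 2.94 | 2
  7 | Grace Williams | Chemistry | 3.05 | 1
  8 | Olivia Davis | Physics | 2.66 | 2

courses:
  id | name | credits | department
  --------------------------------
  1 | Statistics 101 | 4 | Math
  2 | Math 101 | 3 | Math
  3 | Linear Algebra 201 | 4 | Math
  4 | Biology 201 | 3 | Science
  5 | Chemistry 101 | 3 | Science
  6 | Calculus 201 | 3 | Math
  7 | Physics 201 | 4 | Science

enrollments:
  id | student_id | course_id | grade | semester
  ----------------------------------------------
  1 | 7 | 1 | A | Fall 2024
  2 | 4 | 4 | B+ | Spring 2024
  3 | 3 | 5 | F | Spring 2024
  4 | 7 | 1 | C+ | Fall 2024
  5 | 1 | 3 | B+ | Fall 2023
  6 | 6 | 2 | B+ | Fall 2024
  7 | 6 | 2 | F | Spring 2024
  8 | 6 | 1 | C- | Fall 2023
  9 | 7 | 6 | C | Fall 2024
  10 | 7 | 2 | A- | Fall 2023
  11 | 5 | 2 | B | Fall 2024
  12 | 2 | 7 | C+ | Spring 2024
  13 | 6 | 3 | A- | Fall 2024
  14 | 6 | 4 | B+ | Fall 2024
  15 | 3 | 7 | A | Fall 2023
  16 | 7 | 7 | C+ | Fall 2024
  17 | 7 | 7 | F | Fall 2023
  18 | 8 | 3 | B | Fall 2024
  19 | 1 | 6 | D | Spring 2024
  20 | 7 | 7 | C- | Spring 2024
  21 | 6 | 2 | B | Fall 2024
SELECT name, credits FROM courses WHERE credits BETWEEN 4 AND 4

Execution result:
name | credits
Statistics 101 | 4
Linear Algebra 201 | 4
Physics 201 | 4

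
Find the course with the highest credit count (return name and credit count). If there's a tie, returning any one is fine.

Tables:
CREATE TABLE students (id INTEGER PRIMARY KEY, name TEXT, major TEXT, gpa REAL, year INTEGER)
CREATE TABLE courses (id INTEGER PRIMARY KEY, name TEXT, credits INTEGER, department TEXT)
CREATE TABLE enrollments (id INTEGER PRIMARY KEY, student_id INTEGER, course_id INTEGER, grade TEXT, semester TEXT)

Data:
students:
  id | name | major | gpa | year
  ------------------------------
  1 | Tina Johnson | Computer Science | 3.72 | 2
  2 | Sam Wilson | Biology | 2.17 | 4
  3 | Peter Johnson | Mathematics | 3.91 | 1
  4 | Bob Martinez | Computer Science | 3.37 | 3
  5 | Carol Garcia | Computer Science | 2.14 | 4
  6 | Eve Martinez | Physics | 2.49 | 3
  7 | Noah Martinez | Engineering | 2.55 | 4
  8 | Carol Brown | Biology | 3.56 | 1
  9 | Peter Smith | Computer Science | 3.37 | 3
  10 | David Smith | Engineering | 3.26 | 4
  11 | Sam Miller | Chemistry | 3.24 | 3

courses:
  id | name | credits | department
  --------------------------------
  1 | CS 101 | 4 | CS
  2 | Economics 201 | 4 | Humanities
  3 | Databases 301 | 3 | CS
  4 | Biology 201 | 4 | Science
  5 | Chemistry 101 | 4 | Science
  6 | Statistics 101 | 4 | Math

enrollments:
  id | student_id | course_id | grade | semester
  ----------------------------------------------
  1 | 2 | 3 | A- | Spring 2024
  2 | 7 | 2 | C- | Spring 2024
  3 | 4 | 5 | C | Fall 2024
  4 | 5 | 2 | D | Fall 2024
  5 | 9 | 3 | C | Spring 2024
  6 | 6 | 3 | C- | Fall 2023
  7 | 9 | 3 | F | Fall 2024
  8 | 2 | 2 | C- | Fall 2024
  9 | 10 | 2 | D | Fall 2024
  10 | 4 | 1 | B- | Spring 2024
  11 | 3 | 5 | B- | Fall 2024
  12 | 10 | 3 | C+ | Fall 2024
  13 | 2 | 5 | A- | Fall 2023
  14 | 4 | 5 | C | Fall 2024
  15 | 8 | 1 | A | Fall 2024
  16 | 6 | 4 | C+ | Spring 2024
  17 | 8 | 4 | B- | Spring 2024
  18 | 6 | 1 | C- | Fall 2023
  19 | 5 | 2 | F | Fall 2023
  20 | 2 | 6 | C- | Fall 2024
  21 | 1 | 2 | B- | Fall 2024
SELECT name, credits FROM courses ORDER BY credits DESC LIMIT 1

Execution result:
name | credits
CS 101 | 4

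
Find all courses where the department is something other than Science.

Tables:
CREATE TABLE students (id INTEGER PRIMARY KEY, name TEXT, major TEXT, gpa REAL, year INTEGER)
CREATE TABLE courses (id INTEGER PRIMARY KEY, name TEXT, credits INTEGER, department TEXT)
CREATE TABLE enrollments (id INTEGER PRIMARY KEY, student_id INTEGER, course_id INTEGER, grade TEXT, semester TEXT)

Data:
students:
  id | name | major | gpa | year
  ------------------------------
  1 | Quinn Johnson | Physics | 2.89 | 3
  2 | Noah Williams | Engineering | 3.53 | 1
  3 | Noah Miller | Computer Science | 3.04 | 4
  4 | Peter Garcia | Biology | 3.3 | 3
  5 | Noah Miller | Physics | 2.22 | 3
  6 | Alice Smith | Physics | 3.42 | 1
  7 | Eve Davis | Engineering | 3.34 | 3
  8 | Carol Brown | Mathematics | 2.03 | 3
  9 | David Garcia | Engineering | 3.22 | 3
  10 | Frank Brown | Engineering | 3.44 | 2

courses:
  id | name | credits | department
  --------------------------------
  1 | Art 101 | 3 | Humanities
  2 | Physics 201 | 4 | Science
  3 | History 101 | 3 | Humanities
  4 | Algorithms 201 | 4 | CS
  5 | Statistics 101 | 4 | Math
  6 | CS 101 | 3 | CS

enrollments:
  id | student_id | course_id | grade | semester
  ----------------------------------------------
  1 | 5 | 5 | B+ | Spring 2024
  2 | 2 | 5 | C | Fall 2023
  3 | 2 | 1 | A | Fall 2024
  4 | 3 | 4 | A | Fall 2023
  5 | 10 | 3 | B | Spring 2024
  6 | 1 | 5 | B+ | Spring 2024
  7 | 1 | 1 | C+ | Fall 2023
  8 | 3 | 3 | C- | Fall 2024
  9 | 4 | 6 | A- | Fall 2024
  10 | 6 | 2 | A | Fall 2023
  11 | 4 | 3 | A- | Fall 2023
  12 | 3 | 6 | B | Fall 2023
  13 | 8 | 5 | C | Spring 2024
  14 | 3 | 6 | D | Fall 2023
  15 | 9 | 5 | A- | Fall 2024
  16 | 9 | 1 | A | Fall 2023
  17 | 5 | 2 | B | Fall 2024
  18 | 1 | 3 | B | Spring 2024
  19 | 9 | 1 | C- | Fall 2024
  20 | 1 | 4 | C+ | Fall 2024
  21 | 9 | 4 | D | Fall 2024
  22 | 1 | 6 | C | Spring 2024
SELECT name, department FROM courses WHERE department <> 'Science'

Execution result:
name | department
Art 101 | Humanities
History 101 | Humanities
Algorithms 201 | CS
Statistics 101 | Math
CS 101 | CS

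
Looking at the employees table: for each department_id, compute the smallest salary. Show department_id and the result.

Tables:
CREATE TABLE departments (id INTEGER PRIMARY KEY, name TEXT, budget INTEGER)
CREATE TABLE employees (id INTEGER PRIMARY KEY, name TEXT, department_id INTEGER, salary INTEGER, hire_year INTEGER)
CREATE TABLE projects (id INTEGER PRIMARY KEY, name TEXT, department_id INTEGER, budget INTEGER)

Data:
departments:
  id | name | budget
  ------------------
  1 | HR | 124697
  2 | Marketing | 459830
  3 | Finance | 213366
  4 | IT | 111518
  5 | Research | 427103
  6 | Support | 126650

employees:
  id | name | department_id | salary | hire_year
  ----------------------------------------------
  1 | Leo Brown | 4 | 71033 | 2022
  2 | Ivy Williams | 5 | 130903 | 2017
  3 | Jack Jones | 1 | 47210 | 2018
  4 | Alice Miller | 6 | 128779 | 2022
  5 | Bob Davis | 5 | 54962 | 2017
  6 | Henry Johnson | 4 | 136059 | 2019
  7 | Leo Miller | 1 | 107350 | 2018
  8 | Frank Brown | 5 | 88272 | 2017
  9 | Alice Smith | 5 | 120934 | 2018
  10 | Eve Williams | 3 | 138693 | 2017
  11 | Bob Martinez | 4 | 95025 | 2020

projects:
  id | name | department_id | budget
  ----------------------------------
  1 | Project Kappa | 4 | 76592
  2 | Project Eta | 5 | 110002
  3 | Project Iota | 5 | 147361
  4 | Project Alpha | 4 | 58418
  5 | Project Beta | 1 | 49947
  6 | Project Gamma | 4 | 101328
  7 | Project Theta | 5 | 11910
SELECT department_id, MIN(salary) AS min_salary FROM employees GROUP BY department_id

Execution result:
department_id | min_salary
1 | 47210
3 | 138693
4 | 71033
5 | 54962
6 | 128779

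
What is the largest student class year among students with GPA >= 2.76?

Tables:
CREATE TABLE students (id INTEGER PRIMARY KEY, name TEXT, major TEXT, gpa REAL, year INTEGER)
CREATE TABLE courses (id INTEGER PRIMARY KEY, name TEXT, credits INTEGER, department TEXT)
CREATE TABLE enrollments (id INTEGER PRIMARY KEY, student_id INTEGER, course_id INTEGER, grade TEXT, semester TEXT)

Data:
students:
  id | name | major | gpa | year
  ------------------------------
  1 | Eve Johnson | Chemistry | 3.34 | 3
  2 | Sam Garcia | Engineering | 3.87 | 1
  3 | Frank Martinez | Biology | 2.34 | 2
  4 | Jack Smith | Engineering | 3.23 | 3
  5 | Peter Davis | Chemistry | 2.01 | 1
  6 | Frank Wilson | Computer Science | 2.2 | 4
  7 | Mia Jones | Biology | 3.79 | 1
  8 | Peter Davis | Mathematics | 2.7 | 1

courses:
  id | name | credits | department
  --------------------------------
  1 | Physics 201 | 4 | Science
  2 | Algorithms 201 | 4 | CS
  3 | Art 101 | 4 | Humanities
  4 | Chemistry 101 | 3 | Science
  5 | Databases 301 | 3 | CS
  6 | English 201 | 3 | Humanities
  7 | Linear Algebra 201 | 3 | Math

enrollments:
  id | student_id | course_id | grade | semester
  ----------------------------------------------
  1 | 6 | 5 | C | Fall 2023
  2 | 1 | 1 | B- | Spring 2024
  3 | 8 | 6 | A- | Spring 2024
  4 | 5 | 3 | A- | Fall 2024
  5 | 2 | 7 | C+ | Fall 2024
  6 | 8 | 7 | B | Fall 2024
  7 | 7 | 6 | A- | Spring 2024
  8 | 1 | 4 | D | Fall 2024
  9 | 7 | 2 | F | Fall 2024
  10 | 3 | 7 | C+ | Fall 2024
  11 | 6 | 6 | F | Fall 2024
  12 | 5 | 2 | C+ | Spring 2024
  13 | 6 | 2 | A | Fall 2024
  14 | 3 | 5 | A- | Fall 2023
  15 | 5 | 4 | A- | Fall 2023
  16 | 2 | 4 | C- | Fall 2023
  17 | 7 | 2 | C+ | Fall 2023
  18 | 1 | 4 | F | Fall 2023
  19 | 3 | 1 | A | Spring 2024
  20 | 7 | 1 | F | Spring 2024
SELECT MAX(year) FROM students WHERE gpa >= 2.76

Execution result:
3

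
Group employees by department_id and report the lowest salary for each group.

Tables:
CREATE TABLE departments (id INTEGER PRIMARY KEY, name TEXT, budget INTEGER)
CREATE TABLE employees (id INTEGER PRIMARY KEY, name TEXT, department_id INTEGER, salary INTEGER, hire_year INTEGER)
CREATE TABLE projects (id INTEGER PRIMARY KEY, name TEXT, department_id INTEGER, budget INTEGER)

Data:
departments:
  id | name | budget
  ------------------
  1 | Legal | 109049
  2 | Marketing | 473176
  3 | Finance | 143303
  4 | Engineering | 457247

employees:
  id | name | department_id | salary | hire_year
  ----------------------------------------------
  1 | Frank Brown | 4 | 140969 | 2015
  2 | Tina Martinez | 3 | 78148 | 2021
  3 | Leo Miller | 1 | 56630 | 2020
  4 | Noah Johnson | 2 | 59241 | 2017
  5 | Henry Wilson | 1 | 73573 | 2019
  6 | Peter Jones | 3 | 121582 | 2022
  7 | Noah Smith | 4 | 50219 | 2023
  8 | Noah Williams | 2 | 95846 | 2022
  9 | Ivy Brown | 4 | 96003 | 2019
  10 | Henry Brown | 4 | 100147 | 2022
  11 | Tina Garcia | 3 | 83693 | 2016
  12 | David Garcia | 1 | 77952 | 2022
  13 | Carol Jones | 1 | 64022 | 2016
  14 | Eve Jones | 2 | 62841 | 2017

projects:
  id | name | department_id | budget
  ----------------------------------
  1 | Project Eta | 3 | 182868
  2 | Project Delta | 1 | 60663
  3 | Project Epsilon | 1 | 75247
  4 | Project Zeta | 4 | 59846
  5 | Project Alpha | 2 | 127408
SELECT department_id, MIN(salary) AS min_salary FROM employees GROUP BY department_id

Execution result:
department_id | min_salary
1 | 56630
2 | 59241
3 | 78148
4 | 50219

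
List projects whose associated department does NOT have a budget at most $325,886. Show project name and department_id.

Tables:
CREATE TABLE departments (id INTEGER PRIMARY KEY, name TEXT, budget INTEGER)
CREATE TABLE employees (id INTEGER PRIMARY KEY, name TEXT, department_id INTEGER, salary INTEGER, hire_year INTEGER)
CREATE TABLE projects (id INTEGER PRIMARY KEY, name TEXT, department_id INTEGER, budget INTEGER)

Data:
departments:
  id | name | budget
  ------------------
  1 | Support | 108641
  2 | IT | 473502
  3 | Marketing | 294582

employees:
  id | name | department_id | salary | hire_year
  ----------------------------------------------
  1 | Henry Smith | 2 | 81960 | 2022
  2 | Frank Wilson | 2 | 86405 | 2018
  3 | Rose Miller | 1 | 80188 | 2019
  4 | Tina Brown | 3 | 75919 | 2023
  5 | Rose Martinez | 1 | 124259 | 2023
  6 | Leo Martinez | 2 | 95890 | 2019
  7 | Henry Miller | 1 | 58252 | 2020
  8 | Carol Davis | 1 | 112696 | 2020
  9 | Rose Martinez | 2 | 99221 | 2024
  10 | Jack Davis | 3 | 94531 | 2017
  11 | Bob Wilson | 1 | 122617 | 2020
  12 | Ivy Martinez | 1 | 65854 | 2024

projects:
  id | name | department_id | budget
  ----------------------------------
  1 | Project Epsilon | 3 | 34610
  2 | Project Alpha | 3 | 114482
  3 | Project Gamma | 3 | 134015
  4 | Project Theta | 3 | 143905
SELECT name, department_id FROM projects WHERE department_id NOT IN (SELECT id FROM departments WHERE budget <= 325886)

Execution result:
(no rows)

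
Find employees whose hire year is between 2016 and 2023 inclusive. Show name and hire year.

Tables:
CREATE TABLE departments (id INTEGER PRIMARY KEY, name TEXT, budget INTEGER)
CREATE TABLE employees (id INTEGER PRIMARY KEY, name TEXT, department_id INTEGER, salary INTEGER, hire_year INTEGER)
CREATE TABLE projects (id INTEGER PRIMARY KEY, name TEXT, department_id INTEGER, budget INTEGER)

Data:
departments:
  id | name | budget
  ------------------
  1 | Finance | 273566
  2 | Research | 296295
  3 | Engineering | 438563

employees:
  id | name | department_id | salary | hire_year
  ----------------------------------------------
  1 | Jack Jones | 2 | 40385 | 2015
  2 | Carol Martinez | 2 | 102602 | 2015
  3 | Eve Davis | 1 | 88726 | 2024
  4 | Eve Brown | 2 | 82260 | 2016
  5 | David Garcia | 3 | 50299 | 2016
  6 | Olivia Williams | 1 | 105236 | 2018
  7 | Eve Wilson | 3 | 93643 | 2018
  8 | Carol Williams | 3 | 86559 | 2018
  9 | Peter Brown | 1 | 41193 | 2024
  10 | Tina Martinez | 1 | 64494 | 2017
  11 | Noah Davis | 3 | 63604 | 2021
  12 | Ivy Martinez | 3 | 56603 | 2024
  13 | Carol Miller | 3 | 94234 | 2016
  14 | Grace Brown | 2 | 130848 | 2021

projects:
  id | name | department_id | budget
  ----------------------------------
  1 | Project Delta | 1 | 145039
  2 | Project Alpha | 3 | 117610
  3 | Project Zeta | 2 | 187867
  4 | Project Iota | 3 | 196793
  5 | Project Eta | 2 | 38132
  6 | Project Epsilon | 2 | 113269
SELECT name, hire_year FROM employees WHERE hire_year BETWEEN 2016 AND 2023

Execution result:
name | hire_year
Eve Brown | 2016
David Garcia | 2016
Olivia Williams | 2018
Eve Wilson | 2018
Carol Williams | 2018
Tina Martinez | 2017
Noah Davis | 2021
Carol Miller | 2016
Grace Brown | 2021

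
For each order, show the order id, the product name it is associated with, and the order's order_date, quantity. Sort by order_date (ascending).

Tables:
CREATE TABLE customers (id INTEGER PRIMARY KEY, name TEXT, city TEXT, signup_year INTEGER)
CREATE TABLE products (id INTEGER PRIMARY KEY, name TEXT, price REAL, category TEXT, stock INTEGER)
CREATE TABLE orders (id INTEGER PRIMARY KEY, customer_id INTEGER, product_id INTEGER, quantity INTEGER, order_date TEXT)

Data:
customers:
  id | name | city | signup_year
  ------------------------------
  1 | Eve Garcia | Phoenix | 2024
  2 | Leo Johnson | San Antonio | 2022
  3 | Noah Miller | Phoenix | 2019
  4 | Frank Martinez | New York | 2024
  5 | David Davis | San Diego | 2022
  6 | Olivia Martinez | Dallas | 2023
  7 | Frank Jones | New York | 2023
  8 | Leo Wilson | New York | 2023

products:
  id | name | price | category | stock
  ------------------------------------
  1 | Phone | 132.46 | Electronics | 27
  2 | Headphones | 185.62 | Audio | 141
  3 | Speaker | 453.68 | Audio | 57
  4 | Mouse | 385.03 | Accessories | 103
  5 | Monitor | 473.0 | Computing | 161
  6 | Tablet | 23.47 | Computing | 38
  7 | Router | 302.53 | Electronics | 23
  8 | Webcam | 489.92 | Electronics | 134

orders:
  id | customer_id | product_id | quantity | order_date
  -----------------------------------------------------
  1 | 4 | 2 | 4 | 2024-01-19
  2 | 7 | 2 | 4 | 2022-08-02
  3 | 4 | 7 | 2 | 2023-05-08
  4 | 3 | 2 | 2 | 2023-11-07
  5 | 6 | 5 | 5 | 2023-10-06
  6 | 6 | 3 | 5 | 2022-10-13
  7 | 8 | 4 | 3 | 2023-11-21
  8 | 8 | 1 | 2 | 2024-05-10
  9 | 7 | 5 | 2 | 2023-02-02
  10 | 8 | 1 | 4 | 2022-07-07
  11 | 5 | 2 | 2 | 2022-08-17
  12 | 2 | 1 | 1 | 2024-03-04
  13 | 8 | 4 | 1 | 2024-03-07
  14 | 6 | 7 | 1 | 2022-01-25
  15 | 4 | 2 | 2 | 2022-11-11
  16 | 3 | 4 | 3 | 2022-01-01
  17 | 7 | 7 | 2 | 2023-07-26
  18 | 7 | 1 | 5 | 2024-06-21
SELECT c.id, p.name AS product, c.order_date, c.quantity FROM orders c JOIN products p ON c.product_id = p.id ORDER BY c.order_date ASC

Execution result:
id | product | order_date | quantity
16 | Mouse | 2022-01-01 | 3
14 | Router | 2022-01-25 | 1
10 | Phone | 2022-07-07 | 4
2 | Headphones | 2022-08-02 | 4
11 | Headphones | 2022-08-17 | 2
6 | Speaker | 2022-10-13 | 5
15 | Headphones | 2022-11-11 | 2
9 | Monitor | 2023-02-02 | 2
3 | Router | 2023-05-08 | 2
17 | Router | 2023-07-26 | 2
5 | Monitor | 2023-10-06 | 5
4 | Headphones | 2023-11-07 | 2
7 | Mouse | 2023-11-21 | 3
1 | Headphones | 2024-01-19 | 4
12 | Phone | 2024-03-04 | 1
13 | Mouse | 2024-03-07 | 1
8 | Phone | 2024-05-10 | 2
18 | Phone | 2024-06-21 | 5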